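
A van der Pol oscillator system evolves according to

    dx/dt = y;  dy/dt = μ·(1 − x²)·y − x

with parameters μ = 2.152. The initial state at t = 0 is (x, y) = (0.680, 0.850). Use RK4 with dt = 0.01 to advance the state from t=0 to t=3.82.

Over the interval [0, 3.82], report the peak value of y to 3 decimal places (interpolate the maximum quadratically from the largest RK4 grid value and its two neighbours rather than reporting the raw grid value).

max y = 0.866

t=0.000: state=(0.680, 0.850)
step 1 (dt=0.01): k1=(0.850, 0.303), k2=(0.852, 0.290), k3=(0.851, 0.290), k4=(0.853, 0.277); state += dt/6·(k1+2k2+2k3+k4)
t=0.010: state=(0.689, 0.853)
t=0.020: state=(0.697, 0.856)
t=0.030: state=(0.706, 0.858)
continuing one RK4 step at a time; state shown every 20 steps (Δt=0.2):
t=0.200: state=(0.852, 0.849)
t=0.400: state=(1.010, 0.707)
t=0.600: state=(1.127, 0.456)
t=0.800: state=(1.191, 0.177)
t=1.000: state=(1.200, -0.072)
t=1.200: state=(1.164, -0.279)
t=1.400: state=(1.090, -0.462)
t=1.600: state=(0.979, -0.652)
t=1.800: state=(0.826, -0.894)
t=2.000: state=(0.614, -1.257)
t=2.200: state=(0.307, -1.866)
t=2.400: state=(-0.159, -2.865)
t=2.600: state=(-0.841, -3.811)
t=2.800: state=(-1.549, -2.854)
t=3.000: state=(-1.914, -0.919)
t=3.200: state=(-1.994, -0.042)
t=3.400: state=(-1.972, 0.214)
t=3.600: state=(-1.920, 0.292)
t=3.800: state=(-1.858, 0.326)
t=3.820: state=(-1.851, 0.329)
largest grid value and its neighbours: y(0.090)=0.86576, y(0.100)=0.86597, y(0.110)=0.86584
parabola through these three points peaks at t≈0.101 with y≈0.86597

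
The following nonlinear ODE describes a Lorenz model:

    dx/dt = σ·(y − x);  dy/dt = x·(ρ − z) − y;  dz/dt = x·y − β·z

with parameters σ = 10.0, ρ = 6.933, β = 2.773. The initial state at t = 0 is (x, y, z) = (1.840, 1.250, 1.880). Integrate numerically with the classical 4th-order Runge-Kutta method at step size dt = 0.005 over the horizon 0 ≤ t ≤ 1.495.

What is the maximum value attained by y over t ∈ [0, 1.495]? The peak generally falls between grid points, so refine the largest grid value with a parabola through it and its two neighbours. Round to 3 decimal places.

t=0.000: state=(1.840, 1.250, 1.880)
step 1 (dt=0.005): k1=(-5.900, 8.048, -2.913), k2=(-5.551, 7.966, -2.875), k3=(-5.562, 7.971, -2.874), k4=(-5.223, 7.893, -2.836); state += dt/6·(k1+2k2+2k3+k4)
t=0.005: state=(1.812, 1.290, 1.866)
t=0.010: state=(1.788, 1.329, 1.852)
t=0.015: state=(1.766, 1.367, 1.838)
continuing one RK4 step at a time; state shown every 10 steps (Δt=0.05):
t=0.050: state=(1.689, 1.624, 1.754)
t=0.100: state=(1.739, 1.978, 1.670)
t=0.150: state=(1.911, 2.350, 1.638)
t=0.200: state=(2.170, 2.760, 1.670)
t=0.250: state=(2.498, 3.218, 1.780)
t=0.300: state=(2.888, 3.724, 1.987)
t=0.350: state=(3.332, 4.269, 2.311)
t=0.400: state=(3.819, 4.827, 2.774)
t=0.450: state=(4.331, 5.358, 3.388)
t=0.500: state=(4.834, 5.805, 4.150)
t=0.550: state=(5.285, 6.100, 5.027)
t=0.600: state=(5.631, 6.186, 5.951)
t=0.650: state=(5.825, 6.033, 6.824)
t=0.700: state=(5.834, 5.662, 7.539)
t=0.750: state=(5.659, 5.142, 8.017)
t=0.800: state=(5.333, 4.566, 8.225)
t=0.850: state=(4.913, 4.021, 8.185)
t=0.900: state=(4.461, 3.562, 7.952)
t=0.950: state=(4.029, 3.213, 7.591)
t=1.000: state=(3.653, 2.973, 7.159)
t=1.050: state=(3.352, 2.828, 6.704)
t=1.100: state=(3.129, 2.761, 6.257)
t=1.150: state=(2.982, 2.759, 5.839)
t=1.200: state=(2.903, 2.808, 5.464)
t=1.250: state=(2.884, 2.902, 5.141)
t=1.300: state=(2.918, 3.033, 4.877)
t=1.350: state=(2.997, 3.197, 4.675)
t=1.400: state=(3.116, 3.388, 4.540)
t=1.450: state=(3.268, 3.602, 4.473)
t=1.495: state=(3.428, 3.806, 4.473)
largest grid value and its neighbours: y(0.590)=6.18751, y(0.595)=6.18786, y(0.600)=6.18580
parabola through these three points peaks at t≈0.593 with y≈6.18801

max y = 6.188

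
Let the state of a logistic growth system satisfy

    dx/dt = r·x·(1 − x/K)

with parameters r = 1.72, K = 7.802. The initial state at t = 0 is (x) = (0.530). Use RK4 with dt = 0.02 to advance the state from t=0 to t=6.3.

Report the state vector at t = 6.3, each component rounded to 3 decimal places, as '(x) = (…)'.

(x) = (7.800)

t=0.000: state=(0.530)
step 1 (dt=0.02): k1=(0.850), k2=(0.862), k3=(0.862), k4=(0.875); state += dt/6·(k1+2k2+2k3+k4)
t=0.020: state=(0.547)
t=0.040: state=(0.565)
t=0.060: state=(0.583)
continuing one RK4 step at a time; state shown every 25 steps (Δt=0.5):
t=0.500: state=(1.146)
t=1.000: state=(2.257)
t=1.500: state=(3.825)
t=2.000: state=(5.418)
t=2.500: state=(6.577)
t=3.000: state=(7.232)
t=3.500: state=(7.550)
t=4.000: state=(7.693)
t=4.500: state=(7.756)
t=5.000: state=(7.782)
t=5.500: state=(7.794)
t=6.000: state=(7.798)
t=6.300: state=(7.800)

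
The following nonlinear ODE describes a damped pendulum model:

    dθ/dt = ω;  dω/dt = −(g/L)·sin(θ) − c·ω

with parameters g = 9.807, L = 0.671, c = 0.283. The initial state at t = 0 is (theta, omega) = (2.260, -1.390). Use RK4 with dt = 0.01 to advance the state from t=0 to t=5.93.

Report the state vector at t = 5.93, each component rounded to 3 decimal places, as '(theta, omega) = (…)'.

t=0.000: state=(2.260, -1.390)
step 1 (dt=0.01): k1=(-1.390, -10.886), k2=(-1.444, -10.935), k3=(-1.445, -10.938), k4=(-1.499, -10.988); state += dt/6·(k1+2k2+2k3+k4)
t=0.010: state=(2.246, -1.499)
t=0.020: state=(2.230, -1.610)
t=0.030: state=(2.213, -1.721)
continuing one RK4 step at a time; state shown every 20 steps (Δt=0.2):
t=0.200: state=(1.748, -3.818)
t=0.400: state=(0.728, -6.208)
t=0.600: state=(-0.560, -6.066)
t=0.800: state=(-1.517, -3.309)
t=1.000: state=(-1.876, -0.345)
t=1.200: state=(-1.668, 2.425)
t=1.400: state=(-0.915, 4.987)
t=1.600: state=(0.201, 5.671)
t=1.800: state=(1.157, 3.557)
t=2.000: state=(1.570, 0.574)
t=2.200: state=(1.395, -2.293)
t=2.400: state=(0.686, -4.615)
t=2.600: state=(-0.310, -4.869)
t=2.800: state=(-1.096, -2.728)
t=3.000: state=(-1.357, 0.133)
t=3.200: state=(-1.055, 2.811)
t=3.400: state=(-0.300, 4.446)
t=3.600: state=(0.565, 3.795)
t=3.800: state=(1.102, 1.429)
t=4.000: state=(1.118, -1.249)
t=4.200: state=(0.636, -3.404)
t=4.400: state=(-0.133, -3.921)
t=4.600: state=(-0.791, -2.389)
t=4.800: state=(-1.029, 0.051)
t=5.000: state=(-0.780, 2.341)
t=5.200: state=(-0.166, 3.529)
t=5.400: state=(0.501, 2.828)
t=5.600: state=(0.876, 0.800)
t=5.800: state=(0.808, -1.432)
t=5.930: state=(0.544, -2.561)

(theta, omega) = (0.544, -2.561)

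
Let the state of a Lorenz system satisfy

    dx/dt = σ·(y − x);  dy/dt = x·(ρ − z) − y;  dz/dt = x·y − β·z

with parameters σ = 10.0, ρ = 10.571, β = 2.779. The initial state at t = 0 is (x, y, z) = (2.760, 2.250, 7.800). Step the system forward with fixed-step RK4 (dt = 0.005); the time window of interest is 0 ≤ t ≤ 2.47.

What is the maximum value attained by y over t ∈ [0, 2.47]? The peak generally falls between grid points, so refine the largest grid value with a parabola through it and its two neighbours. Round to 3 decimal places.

max y = 7.537

t=0.000: state=(2.760, 2.250, 7.800)
step 1 (dt=0.005): k1=(-5.100, 5.398, -15.466), k2=(-4.838, 5.455, -15.350), k3=(-4.843, 5.456, -15.349), k4=(-4.585, 5.514, -15.233); state += dt/6·(k1+2k2+2k3+k4)
t=0.005: state=(2.736, 2.277, 7.723)
t=0.010: state=(2.714, 2.305, 7.648)
t=0.015: state=(2.695, 2.334, 7.573)
continuing one RK4 step at a time; state shown every 20 steps (Δt=0.1):
t=0.100: state=(2.668, 2.911, 6.503)
t=0.200: state=(3.156, 3.866, 5.781)
t=0.300: state=(4.063, 5.153, 5.805)
t=0.400: state=(5.282, 6.579, 6.824)
t=0.500: state=(6.490, 7.495, 8.878)
t=0.600: state=(7.055, 7.091, 11.164)
t=0.700: state=(6.546, 5.572, 12.267)
t=0.800: state=(5.375, 4.152, 11.786)
t=0.900: state=(4.314, 3.477, 10.493)
t=1.000: state=(3.744, 3.437, 9.131)
t=1.100: state=(3.671, 3.813, 8.070)
t=1.200: state=(3.993, 4.480, 7.492)
t=1.300: state=(4.608, 5.326, 7.521)
t=1.400: state=(5.366, 6.121, 8.216)
t=1.500: state=(6.013, 6.497, 9.409)
t=1.600: state=(6.243, 6.193, 10.575)
t=1.700: state=(5.933, 5.404, 11.111)
t=1.800: state=(5.303, 4.637, 10.861)
t=1.900: state=(4.708, 4.220, 10.133)
t=2.000: state=(4.369, 4.185, 9.316)
t=2.100: state=(4.336, 4.446, 8.680)
t=2.200: state=(4.565, 4.898, 8.385)
t=2.300: state=(4.965, 5.411, 8.502)
t=2.400: state=(5.403, 5.805, 8.998)
t=2.470: state=(5.642, 5.911, 9.475)
largest grid value and its neighbours: y(0.520)=7.53577, y(0.525)=7.53655, y(0.530)=7.53348
parabola through these three points peaks at t≈0.524 with y≈7.53672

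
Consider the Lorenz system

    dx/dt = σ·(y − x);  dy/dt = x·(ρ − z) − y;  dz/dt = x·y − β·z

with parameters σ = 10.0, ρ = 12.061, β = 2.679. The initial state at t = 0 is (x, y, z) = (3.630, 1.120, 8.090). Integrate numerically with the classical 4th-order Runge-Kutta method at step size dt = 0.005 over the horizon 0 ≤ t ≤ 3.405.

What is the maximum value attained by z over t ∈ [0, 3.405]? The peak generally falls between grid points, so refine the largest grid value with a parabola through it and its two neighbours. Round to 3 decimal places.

max z = 15.051

t=0.000: state=(3.630, 1.120, 8.090)
step 1 (dt=0.005): k1=(-25.100, 13.295, -17.608), k2=(-24.140, 13.169, -17.441), k3=(-24.167, 13.178, -17.441), k4=(-23.233, 13.055, -17.278); state += dt/6·(k1+2k2+2k3+k4)
t=0.005: state=(3.509, 1.186, 8.003)
t=0.010: state=(3.397, 1.251, 7.917)
t=0.015: state=(3.294, 1.314, 7.833)
continuing one RK4 step at a time; state shown every 40 steps (Δt=0.2):
t=0.200: state=(2.808, 3.540, 5.726)
t=0.400: state=(5.486, 7.315, 6.940)
t=0.600: state=(8.136, 8.093, 13.624)
t=0.800: state=(5.255, 3.417, 13.850)
t=1.000: state=(3.164, 2.911, 9.825)
t=1.200: state=(3.770, 4.552, 7.656)
t=1.400: state=(5.973, 7.201, 9.111)
t=1.600: state=(7.132, 6.719, 13.218)
t=1.800: state=(5.098, 4.015, 12.637)
t=2.000: state=(3.963, 3.930, 9.913)
t=2.200: state=(4.729, 5.446, 8.896)
t=2.400: state=(6.268, 6.859, 10.730)
t=2.600: state=(6.277, 5.703, 12.727)
t=2.800: state=(4.906, 4.366, 11.604)
t=3.000: state=(4.550, 4.725, 9.950)
t=3.200: state=(5.369, 5.912, 9.931)
t=3.400: state=(6.161, 6.269, 11.503)
t=3.405: state=(6.166, 6.254, 11.541)
largest grid value and its neighbours: z(0.690)=15.04685, z(0.695)=15.05112, z(0.700)=15.04813
parabola through these three points peaks at t≈0.695 with z≈15.05115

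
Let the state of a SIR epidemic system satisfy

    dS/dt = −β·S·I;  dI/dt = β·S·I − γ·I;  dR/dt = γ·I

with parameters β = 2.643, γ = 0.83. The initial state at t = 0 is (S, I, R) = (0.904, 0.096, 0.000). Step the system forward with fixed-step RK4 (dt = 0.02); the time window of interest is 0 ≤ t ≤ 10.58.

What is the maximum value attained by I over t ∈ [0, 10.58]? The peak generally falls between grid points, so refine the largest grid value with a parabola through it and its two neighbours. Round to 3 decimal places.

t=0.000: state=(0.904, 0.096, 0.000)
step 1 (dt=0.02): k1=(-0.229, 0.150, 0.080), k2=(-0.232, 0.151, 0.081), k3=(-0.232, 0.151, 0.081), k4=(-0.235, 0.153, 0.082); state += dt/6·(k1+2k2+2k3+k4)
t=0.020: state=(0.899, 0.099, 0.002)
t=0.040: state=(0.895, 0.102, 0.003)
t=0.060: state=(0.890, 0.105, 0.005)
continuing one RK4 step at a time; state shown every 25 steps (Δt=0.5):
t=0.500: state=(0.751, 0.191, 0.058)
t=1.000: state=(0.543, 0.297, 0.160)
t=1.500: state=(0.351, 0.352, 0.297)
t=2.000: state=(0.221, 0.337, 0.442)
t=2.500: state=(0.147, 0.282, 0.571)
t=3.000: state=(0.105, 0.219, 0.675)
t=3.500: state=(0.082, 0.164, 0.755)
t=4.000: state=(0.068, 0.119, 0.813)
t=4.500: state=(0.059, 0.086, 0.855)
t=5.000: state=(0.054, 0.061, 0.885)
t=5.500: state=(0.050, 0.043, 0.906)
t=6.000: state=(0.048, 0.030, 0.922)
t=6.500: state=(0.046, 0.021, 0.932)
t=7.000: state=(0.045, 0.015, 0.940)
t=7.500: state=(0.045, 0.010, 0.945)
t=8.000: state=(0.044, 0.007, 0.949)
t=8.500: state=(0.044, 0.005, 0.951)
t=9.000: state=(0.043, 0.004, 0.953)
t=9.500: state=(0.043, 0.003, 0.954)
t=10.000: state=(0.043, 0.002, 0.955)
t=10.500: state=(0.043, 0.001, 0.956)
t=10.580: state=(0.043, 0.001, 0.956)
largest grid value and its neighbours: I(1.600)=0.35388, I(1.620)=0.35393, I(1.640)=0.35386
parabola through these three points peaks at t≈1.618 with I≈0.35393

max I = 0.354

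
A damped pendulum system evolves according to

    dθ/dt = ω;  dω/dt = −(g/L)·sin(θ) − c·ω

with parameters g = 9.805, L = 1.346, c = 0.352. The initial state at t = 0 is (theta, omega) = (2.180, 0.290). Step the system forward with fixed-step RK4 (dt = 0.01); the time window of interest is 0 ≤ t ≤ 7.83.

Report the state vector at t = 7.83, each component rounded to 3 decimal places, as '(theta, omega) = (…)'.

t=0.000: state=(2.180, 0.290)
step 1 (dt=0.01): k1=(0.290, -6.076), k2=(0.260, -6.059), k3=(0.260, -6.060), k4=(0.229, -6.044); state += dt/6·(k1+2k2+2k3+k4)
t=0.010: state=(2.183, 0.229)
t=0.020: state=(2.185, 0.169)
t=0.030: state=(2.186, 0.109)
continuing one RK4 step at a time; state shown every 50 steps (Δt=0.5):
t=0.500: state=(1.577, -2.747)
t=1.000: state=(-0.339, -4.017)
t=1.500: state=(-1.547, -0.556)
t=2.000: state=(-0.951, 2.756)
t=2.500: state=(0.640, 2.691)
t=3.000: state=(1.179, -0.615)
t=3.500: state=(0.213, -2.755)
t=4.000: state=(-0.867, -1.013)
t=4.500: state=(-0.653, 1.699)
t=5.000: state=(0.383, 1.818)
t=5.500: state=(0.734, -0.522)
t=6.000: state=(0.043, -1.811)
t=6.500: state=(-0.594, -0.406)
t=7.000: state=(-0.313, 1.321)
t=7.500: state=(0.355, 0.952)
t=7.830: state=(0.492, -0.151)

(theta, omega) = (0.492, -0.151)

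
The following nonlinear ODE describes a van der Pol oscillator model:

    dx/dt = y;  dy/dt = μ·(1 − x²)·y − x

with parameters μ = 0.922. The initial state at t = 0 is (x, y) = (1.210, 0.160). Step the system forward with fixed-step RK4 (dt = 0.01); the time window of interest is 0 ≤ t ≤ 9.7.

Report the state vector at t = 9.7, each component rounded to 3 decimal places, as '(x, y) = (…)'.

t=0.000: state=(1.210, 0.160)
step 1 (dt=0.01): k1=(0.160, -1.278), k2=(0.154, -1.277), k3=(0.154, -1.277), k4=(0.147, -1.275); state += dt/6·(k1+2k2+2k3+k4)
t=0.010: state=(1.212, 0.147)
t=0.020: state=(1.213, 0.134)
t=0.030: state=(1.214, 0.122)
continuing one RK4 step at a time; state shown every 50 steps (Δt=0.5):
t=0.500: state=(1.141, -0.415)
t=1.000: state=(0.807, -0.926)
t=1.500: state=(0.187, -1.601)
t=2.000: state=(-0.799, -2.211)
t=2.500: state=(-1.693, -1.052)
t=3.000: state=(-1.860, 0.195)
t=3.500: state=(-1.634, 0.648)
t=4.000: state=(-1.231, 0.975)
t=4.500: state=(-0.624, 1.511)
t=5.000: state=(0.350, 2.409)
t=5.500: state=(1.554, 1.892)
t=6.000: state=(1.999, 0.074)
t=6.500: state=(1.852, -0.535)
t=7.000: state=(1.515, -0.808)
t=7.500: state=(1.030, -1.166)
t=8.000: state=(0.292, -1.864)
t=8.500: state=(-0.864, -2.597)
t=9.000: state=(-1.859, -1.024)
t=9.500: state=(-1.983, 0.271)
t=9.700: state=(-1.907, 0.467)

(x, y) = (-1.907, 0.467)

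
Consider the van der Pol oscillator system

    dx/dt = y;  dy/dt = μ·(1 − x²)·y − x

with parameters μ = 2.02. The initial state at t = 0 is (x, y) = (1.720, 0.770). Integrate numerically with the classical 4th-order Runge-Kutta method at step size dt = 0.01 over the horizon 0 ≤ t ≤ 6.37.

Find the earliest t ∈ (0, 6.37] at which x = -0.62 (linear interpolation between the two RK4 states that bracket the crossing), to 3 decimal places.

t=0.000: state=(1.720, 0.770)
step 1 (dt=0.01): k1=(0.770, -4.766), k2=(0.746, -4.696), k3=(0.747, -4.696), k4=(0.723, -4.625); state += dt/6·(k1+2k2+2k3+k4)
t=0.010: state=(1.727, 0.723)
t=0.020: state=(1.734, 0.677)
t=0.030: state=(1.741, 0.633)
continuing one RK4 step at a time; state shown every 25 steps (Δt=0.25):
t=0.250: state=(1.799, -0.009)
t=0.500: state=(1.758, -0.274)
t=0.750: state=(1.675, -0.378)
t=1.000: state=(1.572, -0.444)
t=1.250: state=(1.453, -0.512)
t=1.500: state=(1.314, -0.602)
t=1.750: state=(1.148, -0.737)
t=2.000: state=(0.938, -0.960)
t=2.250: state=(0.653, -1.369)
t=2.500: state=(0.221, -2.173)
t=2.750: state=(-0.481, -3.485)
t=2.780: state=(-0.588, -3.623)
next step: t=2.790: state=(-0.624, -3.663) — x has crossed -0.62
linear interpolation between t=2.780 (-0.58799) and t=2.790 (-0.62442) → t≈2.789

t = 2.789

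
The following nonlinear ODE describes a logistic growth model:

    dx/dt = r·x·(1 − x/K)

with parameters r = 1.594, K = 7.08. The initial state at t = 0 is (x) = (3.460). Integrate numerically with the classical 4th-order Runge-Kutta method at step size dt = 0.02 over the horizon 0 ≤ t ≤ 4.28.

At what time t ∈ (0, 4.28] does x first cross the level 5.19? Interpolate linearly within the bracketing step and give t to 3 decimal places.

t=0.000: state=(3.460)
step 1 (dt=0.02): k1=(2.820), k2=(2.821), k3=(2.821), k4=(2.821); state += dt/6·(k1+2k2+2k3+k4)
t=0.020: state=(3.516)
t=0.040: state=(3.573)
t=0.060: state=(3.629)
continuing one RK4 step at a time; state shown every 10 steps (Δt=0.2):
t=0.200: state=(4.021)
t=0.400: state=(4.559)
t=0.600: state=(5.050)
t=0.660: state=(5.185)
next step: t=0.680: state=(5.229) — x has crossed 5.19
linear interpolation between t=0.660 (5.18539) and t=0.680 (5.22930) → t≈0.662

t = 0.662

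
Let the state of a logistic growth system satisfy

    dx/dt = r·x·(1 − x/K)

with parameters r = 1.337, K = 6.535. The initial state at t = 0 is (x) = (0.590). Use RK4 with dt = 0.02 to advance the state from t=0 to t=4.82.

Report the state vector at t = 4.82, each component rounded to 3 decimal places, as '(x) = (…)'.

t=0.000: state=(0.590)
step 1 (dt=0.02): k1=(0.718), k2=(0.725), k3=(0.726), k4=(0.733); state += dt/6·(k1+2k2+2k3+k4)
t=0.020: state=(0.605)
t=0.040: state=(0.619)
t=0.060: state=(0.634)
continuing one RK4 step at a time; state shown every 10 steps (Δt=0.2):
t=0.200: state=(0.750)
t=0.400: state=(0.947)
t=0.600: state=(1.184)
t=0.800: state=(1.466)
t=1.000: state=(1.792)
t=1.200: state=(2.160)
t=1.400: state=(2.563)
t=1.600: state=(2.989)
t=1.800: state=(3.425)
t=2.000: state=(3.855)
t=2.200: state=(4.266)
t=2.400: state=(4.644)
t=2.600: state=(4.982)
t=2.800: state=(5.277)
t=3.000: state=(5.526)
t=3.200: state=(5.734)
t=3.400: state=(5.904)
t=3.600: state=(6.041)
t=3.800: state=(6.150)
t=4.000: state=(6.236)
t=4.200: state=(6.304)
t=4.400: state=(6.356)
t=4.600: state=(6.397)
t=4.800: state=(6.429)
t=4.820: state=(6.432)

(x) = (6.432)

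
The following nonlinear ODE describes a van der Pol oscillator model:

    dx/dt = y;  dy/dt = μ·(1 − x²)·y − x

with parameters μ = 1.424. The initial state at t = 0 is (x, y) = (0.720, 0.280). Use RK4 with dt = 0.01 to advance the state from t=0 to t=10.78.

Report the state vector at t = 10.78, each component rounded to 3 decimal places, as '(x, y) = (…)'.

(x, y) = (-1.446, 0.669)

t=0.000: state=(0.720, 0.280)
step 1 (dt=0.01): k1=(0.280, -0.528), k2=(0.277, -0.532), k3=(0.277, -0.532), k4=(0.275, -0.536); state += dt/6·(k1+2k2+2k3+k4)
t=0.010: state=(0.723, 0.275)
t=0.020: state=(0.725, 0.269)
t=0.030: state=(0.728, 0.264)
continuing one RK4 step at a time; state shown every 50 steps (Δt=0.5):
t=0.500: state=(0.780, -0.065)
t=1.000: state=(0.636, -0.530)
t=1.500: state=(0.209, -1.246)
t=2.000: state=(-0.679, -2.264)
t=2.500: state=(-1.641, -1.077)
t=3.000: state=(-1.788, 0.211)
t=3.500: state=(-1.588, 0.534)
t=4.000: state=(-1.265, 0.773)
t=4.500: state=(-0.777, 1.250)
t=5.000: state=(0.114, 2.487)
t=5.500: state=(1.550, 2.349)
t=6.000: state=(2.012, -0.032)
t=6.500: state=(1.866, -0.435)
t=7.000: state=(1.613, -0.576)
t=7.500: state=(1.279, -0.781)
t=8.000: state=(0.791, -1.244)
t=8.500: state=(-0.093, -2.468)
t=9.000: state=(-1.534, -2.401)
t=9.500: state=(-2.014, 0.019)
t=10.000: state=(-1.871, 0.432)
t=10.500: state=(-1.619, 0.573)
t=10.780: state=(-1.446, 0.669)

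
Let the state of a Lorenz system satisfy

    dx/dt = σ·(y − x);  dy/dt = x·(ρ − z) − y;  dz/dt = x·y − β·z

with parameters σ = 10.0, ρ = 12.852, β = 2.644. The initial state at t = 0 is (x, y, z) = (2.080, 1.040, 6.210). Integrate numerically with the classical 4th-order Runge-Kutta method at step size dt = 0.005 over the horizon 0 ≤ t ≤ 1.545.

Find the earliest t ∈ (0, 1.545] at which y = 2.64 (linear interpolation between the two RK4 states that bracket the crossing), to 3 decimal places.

t=0.000: state=(2.080, 1.040, 6.210)
step 1 (dt=0.005): k1=(-10.400, 12.775, -14.256), k2=(-9.821, 12.644, -14.123), k3=(-9.838, 12.653, -14.123), k4=(-9.275, 12.529, -13.992); state += dt/6·(k1+2k2+2k3+k4)
t=0.005: state=(2.031, 1.103, 6.139)
t=0.010: state=(1.987, 1.165, 6.070)
t=0.015: state=(1.949, 1.226, 6.002)
continuing one RK4 step at a time; state shown every 10 steps (Δt=0.05):
t=0.050: state=(1.800, 1.636, 5.561)
t=0.100: state=(1.859, 2.224, 5.036)
t=0.130: state=(2.006, 2.611, 4.786)
next step: t=0.135: state=(2.037, 2.679, 4.750) — y has crossed 2.64
linear interpolation between t=0.130 (2.61056) and t=0.135 (2.67903) → t≈0.132

t = 0.132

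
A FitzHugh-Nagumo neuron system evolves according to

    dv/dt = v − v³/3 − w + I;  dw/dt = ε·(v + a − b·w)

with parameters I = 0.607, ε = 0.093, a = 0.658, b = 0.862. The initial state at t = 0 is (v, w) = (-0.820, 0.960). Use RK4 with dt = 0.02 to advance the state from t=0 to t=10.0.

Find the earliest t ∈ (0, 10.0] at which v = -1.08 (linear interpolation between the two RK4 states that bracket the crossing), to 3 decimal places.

t=0.000: state=(-0.820, 0.960)
step 1 (dt=0.02): k1=(-0.989, -0.092), k2=(-0.991, -0.093), k3=(-0.991, -0.093), k4=(-0.994, -0.094); state += dt/6·(k1+2k2+2k3+k4)
t=0.020: state=(-0.840, 0.958)
t=0.040: state=(-0.860, 0.956)
t=0.060: state=(-0.880, 0.954)
t=0.260: state=(-1.080, 0.933)
next step: t=0.280: state=(-1.099, 0.931) — v has crossed -1.08
linear interpolation between t=0.260 (-1.07972) and t=0.280 (-1.09939) → t≈0.260

t = 0.260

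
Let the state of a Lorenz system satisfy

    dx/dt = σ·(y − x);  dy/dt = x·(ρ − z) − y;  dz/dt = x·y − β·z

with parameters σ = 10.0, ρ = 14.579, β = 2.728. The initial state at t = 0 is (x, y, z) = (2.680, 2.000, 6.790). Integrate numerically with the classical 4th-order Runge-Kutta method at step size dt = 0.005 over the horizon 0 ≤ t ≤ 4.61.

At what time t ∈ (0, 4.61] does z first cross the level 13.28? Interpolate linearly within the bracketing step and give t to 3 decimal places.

t = 0.377

t=0.000: state=(2.680, 2.000, 6.790)
step 1 (dt=0.005): k1=(-6.800, 18.875, -13.163), k2=(-6.158, 18.783, -12.982), k3=(-6.176, 18.794, -12.980), k4=(-5.551, 18.712, -12.799); state += dt/6·(k1+2k2+2k3+k4)
t=0.005: state=(2.649, 2.094, 6.725)
t=0.010: state=(2.624, 2.187, 6.662)
t=0.015: state=(2.605, 2.280, 6.601)
continuing one RK4 step at a time; state shown every 40 steps (Δt=0.2):
t=0.200: state=(4.489, 6.567, 6.178)
t=0.375: state=(8.997, 11.192, 13.160)
next step: t=0.380: state=(9.104, 11.193, 13.484) — z has crossed 13.28
linear interpolation between t=0.375 (13.15958) and t=0.380 (13.48444) → t≈0.377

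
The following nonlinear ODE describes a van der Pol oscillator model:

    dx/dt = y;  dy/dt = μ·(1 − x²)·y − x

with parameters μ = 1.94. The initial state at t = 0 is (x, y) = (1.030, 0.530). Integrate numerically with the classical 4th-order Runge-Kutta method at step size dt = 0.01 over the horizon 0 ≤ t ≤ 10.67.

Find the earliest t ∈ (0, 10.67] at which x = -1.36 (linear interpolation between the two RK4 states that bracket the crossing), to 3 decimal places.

t = 2.241

t=0.000: state=(1.030, 0.530)
step 1 (dt=0.01): k1=(0.530, -1.093), k2=(0.525, -1.100), k3=(0.524, -1.100), k4=(0.519, -1.107); state += dt/6·(k1+2k2+2k3+k4)
t=0.010: state=(1.035, 0.519)
t=0.020: state=(1.040, 0.508)
t=0.030: state=(1.045, 0.497)
continuing one RK4 step at a time; state shown every 50 steps (Δt=0.5):
t=0.500: state=(1.145, -0.067)
t=1.000: state=(0.984, -0.568)
t=1.500: state=(0.541, -1.309)
t=2.000: state=(-0.545, -3.251)
t=2.240: state=(-1.358, -3.084)
next step: t=2.250: state=(-1.388, -3.018) — x has crossed -1.36
linear interpolation between t=2.240 (-1.35769) and t=2.250 (-1.38821) → t≈2.241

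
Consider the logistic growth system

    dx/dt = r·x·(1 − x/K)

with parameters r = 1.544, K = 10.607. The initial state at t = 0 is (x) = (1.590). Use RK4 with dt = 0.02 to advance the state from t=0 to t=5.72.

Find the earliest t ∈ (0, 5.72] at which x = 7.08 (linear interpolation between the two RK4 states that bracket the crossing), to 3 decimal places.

t=0.000: state=(1.590)
step 1 (dt=0.02): k1=(2.087), k2=(2.109), k3=(2.110), k4=(2.132); state += dt/6·(k1+2k2+2k3+k4)
t=0.020: state=(1.632)
t=0.040: state=(1.675)
t=0.060: state=(1.719)
continuing one RK4 step at a time; state shown every 10 steps (Δt=0.2):
t=0.200: state=(2.054)
t=0.400: state=(2.614)
t=0.600: state=(3.268)
t=0.800: state=(4.004)
t=1.000: state=(4.798)
t=1.200: state=(5.615)
t=1.400: state=(6.417)
t=1.560: state=(7.024)
next step: t=1.580: state=(7.097) — x has crossed 7.08
linear interpolation between t=1.560 (7.02431) and t=1.580 (7.09720) → t≈1.575

t = 1.575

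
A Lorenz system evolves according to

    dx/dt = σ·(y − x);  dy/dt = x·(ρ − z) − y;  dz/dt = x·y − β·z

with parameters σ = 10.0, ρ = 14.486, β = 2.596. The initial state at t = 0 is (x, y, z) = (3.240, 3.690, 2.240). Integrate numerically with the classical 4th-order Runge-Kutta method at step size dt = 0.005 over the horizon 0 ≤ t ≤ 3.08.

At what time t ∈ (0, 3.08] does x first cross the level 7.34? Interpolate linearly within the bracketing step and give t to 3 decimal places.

t = 0.173

t=0.000: state=(3.240, 3.690, 2.240)
step 1 (dt=0.005): k1=(4.500, 35.987, 6.141), k2=(5.287, 35.985, 6.435), k3=(5.267, 36.007, 6.440), k4=(6.037, 36.024, 6.742); state += dt/6·(k1+2k2+2k3+k4)
t=0.005: state=(3.266, 3.870, 2.272)
t=0.010: state=(3.300, 4.050, 2.307)
t=0.015: state=(3.341, 4.232, 2.346)
continuing one RK4 step at a time; state shown every 20 steps (Δt=0.1):
t=0.100: state=(4.932, 7.661, 3.746)
t=0.170: state=(7.227, 10.937, 6.789)
next step: t=0.175: state=(7.413, 11.157, 7.103) — x has crossed 7.34
linear interpolation between t=0.170 (7.22666) and t=0.175 (7.41305) → t≈0.173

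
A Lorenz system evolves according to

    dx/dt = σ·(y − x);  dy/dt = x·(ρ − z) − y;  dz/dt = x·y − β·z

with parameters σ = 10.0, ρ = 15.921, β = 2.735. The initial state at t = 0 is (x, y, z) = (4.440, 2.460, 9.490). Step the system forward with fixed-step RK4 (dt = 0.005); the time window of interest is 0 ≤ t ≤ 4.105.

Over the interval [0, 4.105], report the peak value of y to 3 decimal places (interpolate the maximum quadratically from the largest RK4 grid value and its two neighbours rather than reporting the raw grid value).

max y = 10.717

t=0.000: state=(4.440, 2.460, 9.490)
step 1 (dt=0.005): k1=(-19.800, 26.094, -15.033), k2=(-18.653, 25.875, -14.765), k3=(-18.687, 25.891, -14.762), k4=(-17.571, 25.684, -14.498); state += dt/6·(k1+2k2+2k3+k4)
t=0.005: state=(4.347, 2.589, 9.416)
t=0.010: state=(4.264, 2.717, 9.345)
t=0.015: state=(4.192, 2.843, 9.276)
continuing one RK4 step at a time; state shown every 40 steps (Δt=0.2):
t=0.200: state=(5.619, 7.721, 9.180)
t=0.400: state=(9.552, 9.902, 17.768)
t=0.600: state=(5.734, 3.243, 17.897)
t=0.800: state=(3.322, 3.297, 12.143)
t=1.000: state=(4.931, 6.498, 10.018)
t=1.200: state=(8.549, 9.783, 15.313)
t=1.400: state=(7.010, 4.862, 18.458)
t=1.600: state=(4.090, 3.643, 13.658)
t=1.800: state=(4.917, 6.069, 11.073)
t=2.000: state=(7.832, 9.056, 14.467)
t=2.200: state=(7.380, 5.843, 18.022)
t=2.400: state=(4.741, 4.128, 14.472)
t=2.600: state=(5.108, 5.976, 11.965)
t=2.800: state=(7.410, 8.433, 14.309)
t=3.000: state=(7.358, 6.282, 17.405)
t=3.200: state=(5.207, 4.596, 14.847)
t=3.400: state=(5.346, 6.014, 12.655)
t=3.600: state=(7.154, 7.963, 14.381)
t=3.800: state=(7.214, 6.441, 16.861)
t=4.000: state=(5.525, 4.991, 14.992)
t=4.105: state=(5.278, 5.342, 13.747)
largest grid value and its neighbours: y(0.335)=10.70651, y(0.340)=10.71626, y(0.345)=10.71449
parabola through these three points peaks at t≈0.342 with y≈10.71695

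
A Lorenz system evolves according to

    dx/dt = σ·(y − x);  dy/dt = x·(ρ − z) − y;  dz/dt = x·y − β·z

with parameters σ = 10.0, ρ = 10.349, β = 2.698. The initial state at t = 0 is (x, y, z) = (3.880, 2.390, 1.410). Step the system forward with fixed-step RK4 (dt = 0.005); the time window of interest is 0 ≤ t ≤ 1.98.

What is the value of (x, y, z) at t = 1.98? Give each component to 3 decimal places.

(x, y, z) = (3.447, 3.613, 7.728)

t=0.000: state=(3.880, 2.390, 1.410)
step 1 (dt=0.005): k1=(-14.900, 32.293, 5.469), k2=(-13.720, 31.827, 5.653), k3=(-13.761, 31.853, 5.655), k4=(-12.619, 31.411, 5.835); state += dt/6·(k1+2k2+2k3+k4)
t=0.005: state=(3.811, 2.549, 1.438)
t=0.010: state=(3.754, 2.704, 1.468)
t=0.015: state=(3.706, 2.856, 1.500)
continuing one RK4 step at a time; state shown every 20 steps (Δt=0.1):
t=0.100: state=(3.989, 5.181, 2.349)
t=0.200: state=(5.733, 7.854, 4.613)
t=0.300: state=(7.782, 9.447, 8.870)
t=0.400: state=(8.414, 7.810, 13.234)
t=0.500: state=(6.747, 4.361, 14.184)
t=0.600: state=(4.387, 2.320, 12.371)
t=0.700: state=(2.835, 1.793, 10.051)
t=0.800: state=(2.205, 1.926, 8.065)
t=0.900: state=(2.180, 2.375, 6.561)
t=1.000: state=(2.560, 3.119, 5.575)
t=1.100: state=(3.297, 4.213, 5.198)
t=1.200: state=(4.385, 5.629, 5.639)
t=1.300: state=(5.701, 7.015, 7.154)
t=1.400: state=(6.793, 7.532, 9.565)
t=1.500: state=(6.973, 6.558, 11.672)
t=1.600: state=(6.082, 4.850, 12.189)
t=1.700: state=(4.810, 3.624, 11.283)
t=1.800: state=(3.861, 3.177, 9.867)
t=1.900: state=(3.443, 3.275, 8.540)
t=1.980: state=(3.447, 3.613, 7.728)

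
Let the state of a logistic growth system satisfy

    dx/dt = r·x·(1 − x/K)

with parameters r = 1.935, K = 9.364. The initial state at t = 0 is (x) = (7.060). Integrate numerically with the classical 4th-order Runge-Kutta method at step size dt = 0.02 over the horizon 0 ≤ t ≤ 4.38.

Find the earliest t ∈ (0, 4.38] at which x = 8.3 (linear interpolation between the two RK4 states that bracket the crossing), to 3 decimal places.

t=0.000: state=(7.060)
step 1 (dt=0.02): k1=(3.361), k2=(3.328), k3=(3.328), k4=(3.295); state += dt/6·(k1+2k2+2k3+k4)
t=0.020: state=(7.127)
t=0.040: state=(7.192)
t=0.060: state=(7.256)
continuing one RK4 step at a time; state shown every 10 steps (Δt=0.2):
t=0.200: state=(7.665)
t=0.400: state=(8.139)
t=0.480: state=(8.295)
next step: t=0.500: state=(8.331) — x has crossed 8.3
linear interpolation between t=0.480 (8.29469) and t=0.500 (8.33080) → t≈0.483

t = 0.483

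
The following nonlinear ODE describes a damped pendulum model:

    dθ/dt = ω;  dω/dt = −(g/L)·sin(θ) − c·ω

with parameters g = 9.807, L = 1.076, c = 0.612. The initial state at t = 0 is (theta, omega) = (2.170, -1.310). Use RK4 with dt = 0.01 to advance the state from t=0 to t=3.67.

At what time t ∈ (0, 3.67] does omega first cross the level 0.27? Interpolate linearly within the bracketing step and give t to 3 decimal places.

t = 1.226

t=0.000: state=(2.170, -1.310)
step 1 (dt=0.01): k1=(-1.310, -6.725), k2=(-1.344, -6.738), k3=(-1.344, -6.738), k4=(-1.377, -6.752); state += dt/6·(k1+2k2+2k3+k4)
t=0.010: state=(2.157, -1.377)
t=0.020: state=(2.142, -1.445)
t=0.030: state=(2.128, -1.513)
continuing one RK4 step at a time; state shown every 20 steps (Δt=0.2):
t=0.200: state=(1.769, -2.716)
t=0.400: state=(1.085, -4.072)
t=0.600: state=(0.196, -4.594)
t=0.800: state=(-0.651, -3.649)
t=1.000: state=(-1.206, -1.837)
t=1.200: state=(-1.383, 0.038)
t=1.220: state=(-1.381, 0.215)
next step: t=1.230: state=(-1.378, 0.303) — omega has crossed 0.27
linear interpolation between t=1.220 (0.21504) and t=1.230 (0.30293) → t≈1.226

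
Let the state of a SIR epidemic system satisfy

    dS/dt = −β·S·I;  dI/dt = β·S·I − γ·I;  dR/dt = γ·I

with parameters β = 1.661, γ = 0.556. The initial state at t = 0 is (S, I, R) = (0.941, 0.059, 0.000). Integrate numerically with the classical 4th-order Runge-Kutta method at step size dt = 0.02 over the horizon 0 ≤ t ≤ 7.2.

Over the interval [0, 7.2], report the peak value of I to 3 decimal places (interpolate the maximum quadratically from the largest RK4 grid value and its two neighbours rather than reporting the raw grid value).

max I = 0.319

t=0.000: state=(0.941, 0.059, 0.000)
step 1 (dt=0.02): k1=(-0.092, 0.059, 0.033), k2=(-0.093, 0.060, 0.033), k3=(-0.093, 0.060, 0.033), k4=(-0.094, 0.060, 0.033); state += dt/6·(k1+2k2+2k3+k4)
t=0.020: state=(0.939, 0.060, 0.001)
t=0.040: state=(0.937, 0.061, 0.001)
t=0.060: state=(0.935, 0.063, 0.002)
continuing one RK4 step at a time; state shown every 25 steps (Δt=0.5):
t=0.500: state=(0.883, 0.095, 0.021)
t=1.000: state=(0.800, 0.146, 0.054)
t=1.500: state=(0.692, 0.205, 0.103)
t=2.000: state=(0.569, 0.263, 0.168)
t=2.500: state=(0.449, 0.303, 0.247)
t=3.000: state=(0.346, 0.319, 0.335)
t=3.500: state=(0.266, 0.311, 0.423)
t=4.000: state=(0.208, 0.286, 0.506)
t=4.500: state=(0.166, 0.253, 0.581)
t=5.000: state=(0.136, 0.217, 0.646)
t=5.500: state=(0.116, 0.182, 0.702)
t=6.000: state=(0.101, 0.151, 0.748)
t=6.500: state=(0.090, 0.124, 0.786)
t=7.000: state=(0.082, 0.101, 0.817)
t=7.200: state=(0.079, 0.093, 0.828)
largest grid value and its neighbours: I(3.040)=0.31925, I(3.060)=0.31928, I(3.080)=0.31927
parabola through these three points peaks at t≈3.064 with I≈0.31928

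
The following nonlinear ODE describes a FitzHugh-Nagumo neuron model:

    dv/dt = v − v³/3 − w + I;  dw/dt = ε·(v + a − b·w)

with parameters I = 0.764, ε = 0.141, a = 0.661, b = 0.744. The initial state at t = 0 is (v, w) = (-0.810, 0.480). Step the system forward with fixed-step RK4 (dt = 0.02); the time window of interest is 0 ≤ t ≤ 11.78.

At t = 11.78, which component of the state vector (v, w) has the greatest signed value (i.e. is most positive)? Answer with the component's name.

t=0.000: state=(-0.810, 0.480)
step 1 (dt=0.02): k1=(-0.349, -0.071), k2=(-0.349, -0.072), k3=(-0.349, -0.072), k4=(-0.350, -0.072); state += dt/6·(k1+2k2+2k3+k4)
t=0.020: state=(-0.817, 0.479)
t=0.040: state=(-0.824, 0.477)
t=0.060: state=(-0.831, 0.476)
continuing one RK4 step at a time; state shown every 25 steps (Δt=0.5):
t=0.500: state=(-0.985, 0.439)
t=1.000: state=(-1.141, 0.389)
t=1.500: state=(-1.251, 0.332)
t=2.000: state=(-1.309, 0.272)
t=2.500: state=(-1.325, 0.213)
t=3.000: state=(-1.312, 0.157)
t=3.500: state=(-1.280, 0.105)
t=4.000: state=(-1.235, 0.059)
t=4.500: state=(-1.182, 0.018)
t=5.000: state=(-1.121, -0.017)
t=5.500: state=(-1.053, -0.045)
t=6.000: state=(-0.976, -0.067)
t=6.500: state=(-0.887, -0.082)
t=7.000: state=(-0.782, -0.090)
t=7.500: state=(-0.651, -0.089)
t=8.000: state=(-0.481, -0.078)
t=8.500: state=(-0.240, -0.054)
t=9.000: state=(0.125, -0.011)
t=9.500: state=(0.673, 0.062)
t=10.000: state=(1.314, 0.173)
t=10.500: state=(1.721, 0.316)
t=11.000: state=(1.838, 0.468)
t=11.500: state=(1.831, 0.616)
t=11.780: state=(1.808, 0.695)
compare at T: v=1.808, w=0.695

largest component: v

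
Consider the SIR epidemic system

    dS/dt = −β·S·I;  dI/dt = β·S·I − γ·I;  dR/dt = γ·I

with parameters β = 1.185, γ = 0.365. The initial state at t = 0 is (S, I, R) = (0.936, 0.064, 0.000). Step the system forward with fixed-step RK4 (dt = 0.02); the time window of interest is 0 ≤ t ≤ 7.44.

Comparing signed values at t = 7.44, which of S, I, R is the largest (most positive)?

t=0.000: state=(0.936, 0.064, 0.000)
step 1 (dt=0.02): k1=(-0.071, 0.048, 0.023), k2=(-0.071, 0.048, 0.024), k3=(-0.071, 0.048, 0.024), k4=(-0.072, 0.048, 0.024); state += dt/6·(k1+2k2+2k3+k4)
t=0.020: state=(0.935, 0.065, 0.000)
t=0.040: state=(0.933, 0.066, 0.001)
t=0.060: state=(0.932, 0.067, 0.001)
continuing one RK4 step at a time; state shown every 25 steps (Δt=0.5):
t=0.500: state=(0.894, 0.092, 0.014)
t=1.000: state=(0.838, 0.128, 0.034)
t=1.500: state=(0.767, 0.171, 0.061)
t=2.000: state=(0.683, 0.220, 0.097)
t=2.500: state=(0.592, 0.267, 0.141)
t=3.000: state=(0.499, 0.307, 0.194)
t=3.500: state=(0.412, 0.335, 0.253)
t=4.000: state=(0.336, 0.348, 0.315)
t=4.500: state=(0.273, 0.348, 0.379)
t=5.000: state=(0.223, 0.335, 0.442)
t=5.500: state=(0.184, 0.315, 0.501)
t=6.000: state=(0.154, 0.290, 0.556)
t=6.500: state=(0.131, 0.263, 0.607)
t=7.000: state=(0.113, 0.235, 0.652)
t=7.440: state=(0.100, 0.212, 0.688)
compare at T: S=0.100, I=0.212, R=0.688

largest component: R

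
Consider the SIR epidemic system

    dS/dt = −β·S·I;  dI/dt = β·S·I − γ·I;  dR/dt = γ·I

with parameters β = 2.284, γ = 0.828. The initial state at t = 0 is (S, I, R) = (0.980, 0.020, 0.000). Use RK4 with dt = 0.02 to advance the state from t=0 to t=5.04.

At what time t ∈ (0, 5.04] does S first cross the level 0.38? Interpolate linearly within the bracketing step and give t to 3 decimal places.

t = 2.967

t=0.000: state=(0.980, 0.020, 0.000)
step 1 (dt=0.02): k1=(-0.045, 0.028, 0.017), k2=(-0.045, 0.029, 0.017), k3=(-0.045, 0.029, 0.017), k4=(-0.046, 0.029, 0.017); state += dt/6·(k1+2k2+2k3+k4)
t=0.020: state=(0.979, 0.021, 0.000)
t=0.040: state=(0.978, 0.021, 0.001)
t=0.060: state=(0.977, 0.022, 0.001)
continuing one RK4 step at a time; state shown every 10 steps (Δt=0.2):
t=0.200: state=(0.970, 0.026, 0.004)
t=0.400: state=(0.956, 0.035, 0.009)
t=0.600: state=(0.939, 0.045, 0.015)
t=0.800: state=(0.917, 0.059, 0.024)
t=1.000: state=(0.889, 0.075, 0.035)
t=1.200: state=(0.856, 0.095, 0.049)
t=1.400: state=(0.815, 0.118, 0.067)
t=1.600: state=(0.768, 0.144, 0.089)
t=1.800: state=(0.714, 0.171, 0.115)
t=2.000: state=(0.657, 0.198, 0.145)
t=2.200: state=(0.596, 0.224, 0.180)
t=2.400: state=(0.536, 0.245, 0.219)
t=2.600: state=(0.477, 0.262, 0.261)
t=2.800: state=(0.422, 0.273, 0.305)
t=2.960: state=(0.382, 0.276, 0.342)
next step: t=2.980: state=(0.377, 0.277, 0.346) — S has crossed 0.38
linear interpolation between t=2.960 (0.38161) and t=2.980 (0.37682) → t≈2.967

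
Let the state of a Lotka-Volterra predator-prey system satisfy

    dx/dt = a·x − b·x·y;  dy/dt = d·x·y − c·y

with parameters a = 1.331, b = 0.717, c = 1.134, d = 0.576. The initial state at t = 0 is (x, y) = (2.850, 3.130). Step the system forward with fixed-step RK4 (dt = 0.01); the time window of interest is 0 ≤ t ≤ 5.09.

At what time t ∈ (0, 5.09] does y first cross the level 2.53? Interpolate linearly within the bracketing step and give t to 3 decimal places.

t = 1.181

t=0.000: state=(2.850, 3.130)
step 1 (dt=0.01): k1=(-2.603, 1.589), k2=(-2.607, 1.569), k3=(-2.607, 1.569), k4=(-2.611, 1.550); state += dt/6·(k1+2k2+2k3+k4)
t=0.010: state=(2.824, 3.146)
t=0.020: state=(2.798, 3.161)
t=0.030: state=(2.772, 3.176)
continuing one RK4 step at a time; state shown every 20 steps (Δt=0.2):
t=0.200: state=(2.330, 3.362)
t=0.400: state=(1.867, 3.409)
t=0.600: state=(1.504, 3.297)
t=0.800: state=(1.242, 3.075)
t=1.000: state=(1.063, 2.797)
t=1.180: state=(0.958, 2.532)
next step: t=1.190: state=(0.953, 2.517) — y has crossed 2.53
linear interpolation between t=1.180 (2.53179) and t=1.190 (2.51705) → t≈1.181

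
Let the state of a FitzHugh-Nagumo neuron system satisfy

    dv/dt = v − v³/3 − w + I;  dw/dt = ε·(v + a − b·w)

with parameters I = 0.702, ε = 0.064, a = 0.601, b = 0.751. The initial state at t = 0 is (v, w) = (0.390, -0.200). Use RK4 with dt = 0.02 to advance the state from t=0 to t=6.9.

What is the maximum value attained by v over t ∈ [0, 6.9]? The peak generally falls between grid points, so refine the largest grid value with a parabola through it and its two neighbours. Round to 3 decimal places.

t=0.000: state=(0.390, -0.200)
step 1 (dt=0.02): k1=(1.272, 0.073), k2=(1.282, 0.074), k3=(1.282, 0.074), k4=(1.292, 0.075); state += dt/6·(k1+2k2+2k3+k4)
t=0.020: state=(0.416, -0.199)
t=0.040: state=(0.442, -0.197)
t=0.060: state=(0.468, -0.195)
continuing one RK4 step at a time; state shown every 25 steps (Δt=0.5):
t=0.500: state=(1.116, -0.153)
t=1.000: state=(1.722, -0.084)
t=1.500: state=(1.948, -0.004)
t=2.000: state=(1.985, 0.077)
t=2.500: state=(1.973, 0.157)
t=3.000: state=(1.949, 0.234)
t=3.500: state=(1.923, 0.309)
t=4.000: state=(1.896, 0.381)
t=4.500: state=(1.869, 0.450)
t=5.000: state=(1.841, 0.517)
t=5.500: state=(1.814, 0.582)
t=6.000: state=(1.786, 0.644)
t=6.500: state=(1.758, 0.704)
t=6.900: state=(1.736, 0.750)
largest grid value and its neighbours: v(2.000)=1.98529, v(2.020)=1.98529, v(2.040)=1.98523
parabola through these three points peaks at t≈2.012 with v≈1.98530

max v = 1.985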